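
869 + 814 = 1683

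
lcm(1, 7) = 7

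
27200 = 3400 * 8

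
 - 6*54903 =-329418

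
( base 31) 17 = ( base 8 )46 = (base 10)38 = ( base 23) 1F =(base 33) 15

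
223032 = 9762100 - 9539068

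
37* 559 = 20683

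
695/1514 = 695/1514 = 0.46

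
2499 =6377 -3878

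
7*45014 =315098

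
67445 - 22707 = 44738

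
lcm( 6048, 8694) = 139104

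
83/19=83/19 = 4.37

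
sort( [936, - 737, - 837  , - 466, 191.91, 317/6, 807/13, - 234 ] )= [ - 837,  -  737, - 466 ,-234, 317/6, 807/13, 191.91,936 ] 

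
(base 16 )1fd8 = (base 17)1b39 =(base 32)7uo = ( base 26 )c1e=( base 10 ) 8152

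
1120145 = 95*11791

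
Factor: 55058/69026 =27529^1 * 34513^( - 1 )=27529/34513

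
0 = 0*1259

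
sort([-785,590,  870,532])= [  -  785,532,590,870] 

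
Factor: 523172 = 2^2*  13^1*10061^1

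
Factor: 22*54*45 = 2^2*3^5*5^1*11^1 = 53460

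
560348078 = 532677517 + 27670561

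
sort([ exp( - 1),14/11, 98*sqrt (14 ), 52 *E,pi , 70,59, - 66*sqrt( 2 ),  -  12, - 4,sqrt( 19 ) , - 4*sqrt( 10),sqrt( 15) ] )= [ - 66*sqrt( 2), - 4*sqrt( 10), - 12, - 4, exp( - 1 ),14/11 , pi,sqrt(15),sqrt(19 ),59, 70 , 52*E,98*sqrt(14 )]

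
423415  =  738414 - 314999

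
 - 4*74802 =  - 299208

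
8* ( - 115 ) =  - 920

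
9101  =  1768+7333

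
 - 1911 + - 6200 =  - 8111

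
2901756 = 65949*44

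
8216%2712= 80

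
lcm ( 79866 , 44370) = 399330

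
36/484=9/121 =0.07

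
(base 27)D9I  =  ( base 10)9738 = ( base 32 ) 9ga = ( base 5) 302423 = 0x260A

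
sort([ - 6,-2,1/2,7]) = [ - 6,-2,1/2,7]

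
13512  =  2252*6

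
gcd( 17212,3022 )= 2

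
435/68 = 6 + 27/68 = 6.40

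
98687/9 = 10965 + 2/9 = 10965.22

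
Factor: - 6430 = -2^1*5^1*643^1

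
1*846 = 846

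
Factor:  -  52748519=  -  52748519^1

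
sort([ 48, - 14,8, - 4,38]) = [ - 14,-4,8 , 38,48] 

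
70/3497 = 70/3497 = 0.02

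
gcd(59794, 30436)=14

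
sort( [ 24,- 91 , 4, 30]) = [ - 91,4,24 , 30] 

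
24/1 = 24 =24.00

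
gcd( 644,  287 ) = 7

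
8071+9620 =17691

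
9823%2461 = 2440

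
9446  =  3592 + 5854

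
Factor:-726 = -2^1 * 3^1*11^2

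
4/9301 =4/9301= 0.00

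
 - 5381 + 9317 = 3936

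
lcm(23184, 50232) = 301392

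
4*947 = 3788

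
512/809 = 512/809 = 0.63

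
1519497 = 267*5691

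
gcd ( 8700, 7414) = 2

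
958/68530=479/34265 = 0.01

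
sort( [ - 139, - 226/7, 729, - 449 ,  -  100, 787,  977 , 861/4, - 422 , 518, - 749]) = [ - 749, - 449, - 422, - 139 , - 100,-226/7,  861/4, 518, 729, 787 , 977]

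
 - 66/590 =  - 33/295  =  -0.11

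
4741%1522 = 175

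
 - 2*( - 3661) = 7322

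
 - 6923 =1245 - 8168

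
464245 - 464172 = 73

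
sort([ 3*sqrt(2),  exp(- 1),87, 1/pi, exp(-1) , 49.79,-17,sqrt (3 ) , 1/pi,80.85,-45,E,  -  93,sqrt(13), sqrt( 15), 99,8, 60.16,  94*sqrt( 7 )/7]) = [-93, - 45,-17,1/pi,1/pi, exp( - 1),exp(  -  1 ), sqrt( 3), E,sqrt( 13),sqrt(15), 3 * sqrt(2),8,94*sqrt ( 7) /7,49.79,60.16, 80.85,87,99]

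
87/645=29/215  =  0.13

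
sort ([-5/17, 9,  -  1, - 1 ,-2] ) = [- 2, - 1,-1 , - 5/17 , 9]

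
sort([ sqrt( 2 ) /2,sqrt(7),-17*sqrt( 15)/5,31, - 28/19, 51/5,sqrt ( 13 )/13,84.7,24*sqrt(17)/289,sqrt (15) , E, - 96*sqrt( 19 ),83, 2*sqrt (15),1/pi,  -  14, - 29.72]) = [ - 96*sqrt( 19), - 29.72,-14, - 17*sqrt (15)/5, - 28/19,sqrt (13)/13,  1/pi , 24*sqrt( 17 ) /289,sqrt(2 ) /2,sqrt( 7),E  ,  sqrt(15), 2*sqrt (15),51/5,31,83,84.7] 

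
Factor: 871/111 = 3^(  -  1)*13^1*37^( - 1)*67^1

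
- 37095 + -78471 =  - 115566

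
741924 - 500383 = 241541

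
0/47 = 0 = 0.00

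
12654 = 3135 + 9519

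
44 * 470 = 20680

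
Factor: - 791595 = -3^2 *5^1*7^2*359^1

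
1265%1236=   29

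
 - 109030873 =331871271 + - 440902144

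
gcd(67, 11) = 1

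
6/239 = 6/239 = 0.03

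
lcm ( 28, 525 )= 2100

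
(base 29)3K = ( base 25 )47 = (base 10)107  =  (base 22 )4J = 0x6B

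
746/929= 746/929= 0.80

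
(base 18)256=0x2E8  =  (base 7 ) 2112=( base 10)744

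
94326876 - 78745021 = 15581855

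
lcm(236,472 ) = 472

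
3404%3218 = 186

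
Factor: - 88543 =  - 7^2*13^1*139^1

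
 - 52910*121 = - 6402110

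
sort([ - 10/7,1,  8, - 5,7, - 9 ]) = [-9, - 5, - 10/7, 1, 7, 8 ]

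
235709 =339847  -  104138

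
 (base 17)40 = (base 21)35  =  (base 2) 1000100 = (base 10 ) 68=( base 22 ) 32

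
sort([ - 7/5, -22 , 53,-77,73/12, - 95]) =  [ - 95, - 77,  -  22, - 7/5, 73/12, 53]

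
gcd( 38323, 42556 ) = 1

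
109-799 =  -690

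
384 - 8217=-7833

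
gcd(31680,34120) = 40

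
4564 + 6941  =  11505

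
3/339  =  1/113 = 0.01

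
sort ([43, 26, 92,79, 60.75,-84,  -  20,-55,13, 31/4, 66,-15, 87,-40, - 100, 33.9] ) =[ - 100, - 84, - 55, - 40, - 20, - 15, 31/4, 13, 26,33.9, 43, 60.75, 66, 79, 87, 92]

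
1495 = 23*65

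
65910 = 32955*2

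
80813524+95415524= 176229048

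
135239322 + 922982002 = 1058221324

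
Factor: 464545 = 5^1*53^1*1753^1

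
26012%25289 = 723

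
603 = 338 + 265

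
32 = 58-26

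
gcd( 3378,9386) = 2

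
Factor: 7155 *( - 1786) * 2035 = -26004919050 =- 2^1*3^3 * 5^2*11^1*19^1 * 37^1*47^1*53^1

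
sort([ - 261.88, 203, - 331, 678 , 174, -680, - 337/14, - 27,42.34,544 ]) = [ - 680, - 331, - 261.88, - 27, - 337/14, 42.34, 174,203, 544, 678 ]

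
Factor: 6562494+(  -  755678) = 5806816 = 2^5 * 79^1*2297^1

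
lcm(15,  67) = 1005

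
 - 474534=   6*(  -  79089 )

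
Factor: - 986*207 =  - 2^1*3^2*17^1*23^1*29^1 = - 204102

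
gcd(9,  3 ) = 3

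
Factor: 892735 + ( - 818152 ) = 74583 = 3^2*8287^1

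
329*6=1974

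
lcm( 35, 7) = 35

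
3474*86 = 298764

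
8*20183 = 161464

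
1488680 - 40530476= - 39041796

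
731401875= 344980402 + 386421473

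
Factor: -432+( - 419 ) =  - 23^1*37^1 = - 851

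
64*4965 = 317760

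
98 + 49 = 147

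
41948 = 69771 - 27823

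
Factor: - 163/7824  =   - 2^(  -  4 )*3^ ( - 1)=- 1/48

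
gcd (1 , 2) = 1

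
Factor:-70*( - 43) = 2^1*5^1*7^1 * 43^1 = 3010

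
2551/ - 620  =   - 5  +  549/620 = - 4.11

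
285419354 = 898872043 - 613452689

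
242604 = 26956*9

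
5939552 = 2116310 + 3823242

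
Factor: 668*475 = 317300 =2^2*5^2*19^1*167^1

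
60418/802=30209/401 = 75.33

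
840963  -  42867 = 798096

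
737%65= 22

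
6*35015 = 210090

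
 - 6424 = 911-7335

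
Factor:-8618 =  - 2^1*31^1*139^1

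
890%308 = 274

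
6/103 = 6/103 =0.06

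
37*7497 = 277389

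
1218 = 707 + 511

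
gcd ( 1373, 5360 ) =1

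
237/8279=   237/8279  =  0.03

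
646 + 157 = 803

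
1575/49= 32 + 1/7 = 32.14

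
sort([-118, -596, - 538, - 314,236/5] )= [ - 596, - 538,  -  314, - 118, 236/5] 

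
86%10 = 6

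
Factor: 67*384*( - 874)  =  -2^8*3^1*19^1*23^1*67^1 = - 22486272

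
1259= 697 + 562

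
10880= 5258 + 5622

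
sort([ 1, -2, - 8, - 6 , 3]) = [ - 8, - 6, - 2,1, 3]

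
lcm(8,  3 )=24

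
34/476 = 1/14 = 0.07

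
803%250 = 53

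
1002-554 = 448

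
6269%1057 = 984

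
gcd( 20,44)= 4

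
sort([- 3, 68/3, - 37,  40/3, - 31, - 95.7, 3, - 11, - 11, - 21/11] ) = [- 95.7,- 37, - 31,-11, - 11, - 3,-21/11 , 3, 40/3, 68/3 ] 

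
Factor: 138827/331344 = 2^(  -  4 )*3^( - 3)*181^1 = 181/432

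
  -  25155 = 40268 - 65423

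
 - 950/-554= 1+198/277 = 1.71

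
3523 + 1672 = 5195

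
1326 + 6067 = 7393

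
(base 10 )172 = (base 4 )2230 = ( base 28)64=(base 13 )103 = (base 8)254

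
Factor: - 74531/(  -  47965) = 5^(- 1)*53^(-1 )*181^( - 1) * 74531^1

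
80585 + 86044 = 166629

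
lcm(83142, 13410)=415710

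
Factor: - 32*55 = - 2^5 *5^1*11^1  =  -1760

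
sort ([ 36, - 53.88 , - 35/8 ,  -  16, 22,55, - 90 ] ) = [  -  90, - 53.88 , - 16, - 35/8, 22, 36, 55]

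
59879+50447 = 110326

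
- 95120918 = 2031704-97152622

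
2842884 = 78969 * 36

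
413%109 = 86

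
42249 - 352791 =-310542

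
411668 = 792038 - 380370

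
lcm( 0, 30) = 0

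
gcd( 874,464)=2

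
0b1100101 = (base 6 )245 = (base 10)101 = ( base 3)10202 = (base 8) 145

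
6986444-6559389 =427055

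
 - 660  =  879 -1539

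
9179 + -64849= -55670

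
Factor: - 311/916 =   -  2^( - 2)*229^( - 1)*311^1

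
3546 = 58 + 3488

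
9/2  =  4 + 1/2 = 4.50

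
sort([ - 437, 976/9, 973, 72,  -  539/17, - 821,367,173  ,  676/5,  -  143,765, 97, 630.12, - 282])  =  [ - 821, - 437, - 282, - 143, - 539/17,72 , 97,976/9, 676/5, 173,367 , 630.12, 765, 973]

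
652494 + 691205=1343699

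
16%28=16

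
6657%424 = 297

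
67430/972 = 33715/486 = 69.37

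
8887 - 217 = 8670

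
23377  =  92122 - 68745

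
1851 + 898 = 2749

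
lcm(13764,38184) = 1183704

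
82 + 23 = 105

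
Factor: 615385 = 5^1 *123077^1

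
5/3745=1/749 = 0.00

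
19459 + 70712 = 90171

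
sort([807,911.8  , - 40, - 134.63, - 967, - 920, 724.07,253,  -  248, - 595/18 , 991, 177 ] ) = [ - 967,  -  920, - 248, - 134.63 , - 40, - 595/18, 177 , 253, 724.07 , 807,  911.8,991]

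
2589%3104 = 2589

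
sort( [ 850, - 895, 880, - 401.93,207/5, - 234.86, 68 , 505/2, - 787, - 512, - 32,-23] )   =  [-895, - 787 ,-512 , - 401.93,- 234.86, - 32 ,-23,207/5 , 68, 505/2,850,880] 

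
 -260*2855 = - 742300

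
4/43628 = 1/10907 =0.00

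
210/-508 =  - 105/254 =-0.41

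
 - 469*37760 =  - 17709440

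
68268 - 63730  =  4538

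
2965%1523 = 1442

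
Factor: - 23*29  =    -  23^1 * 29^1 = - 667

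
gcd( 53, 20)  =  1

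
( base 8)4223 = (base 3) 10000022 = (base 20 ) 59F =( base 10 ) 2195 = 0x893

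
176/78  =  2 + 10/39 = 2.26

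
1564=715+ 849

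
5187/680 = 5187/680 = 7.63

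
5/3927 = 5/3927 = 0.00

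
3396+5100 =8496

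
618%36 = 6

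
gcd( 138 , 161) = 23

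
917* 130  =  119210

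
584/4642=292/2321  =  0.13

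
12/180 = 1/15 = 0.07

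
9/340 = 9/340 = 0.03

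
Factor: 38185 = 5^1*7^1*1091^1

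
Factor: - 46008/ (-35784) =9/7 = 3^2*7^ ( - 1 )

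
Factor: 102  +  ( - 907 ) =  - 805 = -5^1*7^1 * 23^1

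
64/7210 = 32/3605 = 0.01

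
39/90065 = 39/90065= 0.00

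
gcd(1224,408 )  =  408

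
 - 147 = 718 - 865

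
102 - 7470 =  - 7368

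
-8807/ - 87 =101+20/87 = 101.23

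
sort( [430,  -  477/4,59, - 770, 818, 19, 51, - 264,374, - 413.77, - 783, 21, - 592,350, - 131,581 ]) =[ - 783,-770, -592,-413.77, - 264, - 131, - 477/4, 19,  21, 51, 59,350, 374, 430,581,818 ]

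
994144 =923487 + 70657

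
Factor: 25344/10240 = 99/40 = 2^(  -  3)*3^2 * 5^(- 1)*11^1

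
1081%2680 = 1081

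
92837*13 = 1206881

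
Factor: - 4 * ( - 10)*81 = 2^3*3^4*5^1  =  3240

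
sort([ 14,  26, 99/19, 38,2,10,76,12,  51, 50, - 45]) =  [ - 45, 2,99/19,10,12,14, 26  ,  38, 50,51, 76] 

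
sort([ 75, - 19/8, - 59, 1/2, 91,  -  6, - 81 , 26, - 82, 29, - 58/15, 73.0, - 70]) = [ - 82, - 81, - 70 , - 59 , - 6, - 58/15, - 19/8, 1/2 , 26, 29 , 73.0, 75 , 91 ] 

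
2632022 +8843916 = 11475938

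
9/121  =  9/121 = 0.07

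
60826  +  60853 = 121679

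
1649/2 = 1649/2 = 824.50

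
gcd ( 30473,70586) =1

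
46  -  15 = 31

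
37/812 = 37/812 = 0.05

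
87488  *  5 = 437440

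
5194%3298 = 1896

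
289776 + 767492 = 1057268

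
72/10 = 36/5 = 7.20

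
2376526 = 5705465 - 3328939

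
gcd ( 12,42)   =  6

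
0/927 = 0 = 0.00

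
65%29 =7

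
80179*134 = 10743986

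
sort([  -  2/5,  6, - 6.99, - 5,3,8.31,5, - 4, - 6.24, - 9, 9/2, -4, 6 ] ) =[ - 9, - 6.99, - 6.24,-5,  -  4, - 4,  -  2/5,  3,9/2, 5,6,6,8.31 ]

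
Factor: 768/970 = 384/485 = 2^7*3^1*5^( - 1 )*97^ ( - 1)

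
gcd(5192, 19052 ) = 44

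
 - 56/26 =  - 28/13 = - 2.15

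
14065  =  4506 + 9559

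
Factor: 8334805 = 5^1*37^1*45053^1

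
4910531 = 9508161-4597630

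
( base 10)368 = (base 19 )107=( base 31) BR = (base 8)560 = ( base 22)gg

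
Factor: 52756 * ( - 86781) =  - 2^2*3^1*11^2*109^1*28927^1 = - 4578218436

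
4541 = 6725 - 2184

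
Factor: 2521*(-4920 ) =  - 12403320 = -2^3*3^1*5^1* 41^1*  2521^1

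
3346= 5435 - 2089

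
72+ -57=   15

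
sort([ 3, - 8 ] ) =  [-8,3 ] 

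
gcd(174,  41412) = 174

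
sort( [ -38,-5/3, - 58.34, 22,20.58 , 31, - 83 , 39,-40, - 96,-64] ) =[ -96, - 83, - 64, - 58.34,-40,-38, - 5/3,20.58,22, 31, 39]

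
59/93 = 59/93=0.63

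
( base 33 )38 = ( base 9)128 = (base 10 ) 107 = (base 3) 10222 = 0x6b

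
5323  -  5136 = 187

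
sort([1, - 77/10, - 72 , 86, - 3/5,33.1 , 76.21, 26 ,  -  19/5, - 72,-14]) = [ - 72, - 72, - 14,- 77/10, - 19/5,-3/5,1,26, 33.1,76.21, 86]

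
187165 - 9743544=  - 9556379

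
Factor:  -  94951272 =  - 2^3* 3^1 * 13^1 * 304331^1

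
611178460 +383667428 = 994845888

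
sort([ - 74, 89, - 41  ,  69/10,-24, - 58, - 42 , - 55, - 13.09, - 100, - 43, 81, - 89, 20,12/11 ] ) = [ - 100,-89, - 74 ,- 58 , - 55, - 43, - 42, - 41,  -  24, - 13.09,  12/11,  69/10 , 20 , 81,89]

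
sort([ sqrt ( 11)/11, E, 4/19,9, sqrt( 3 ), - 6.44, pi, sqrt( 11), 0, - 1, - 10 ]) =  [ - 10,-6.44, - 1, 0, 4/19, sqrt(11)/11, sqrt( 3),  E,pi , sqrt( 11),9]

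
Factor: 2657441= 239^1*11119^1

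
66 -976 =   -  910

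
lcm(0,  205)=0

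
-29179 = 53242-82421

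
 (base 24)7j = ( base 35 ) 5c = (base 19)9G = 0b10111011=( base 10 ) 187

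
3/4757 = 3/4757 = 0.00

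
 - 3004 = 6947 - 9951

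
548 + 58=606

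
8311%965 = 591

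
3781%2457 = 1324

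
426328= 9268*46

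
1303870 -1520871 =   -  217001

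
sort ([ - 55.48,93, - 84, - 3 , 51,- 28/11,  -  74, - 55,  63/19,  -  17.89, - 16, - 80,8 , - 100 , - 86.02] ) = [-100 , - 86.02, - 84, - 80 , - 74 , - 55.48 ,-55 ,- 17.89 , - 16,-3, - 28/11,  63/19,  8, 51  ,  93] 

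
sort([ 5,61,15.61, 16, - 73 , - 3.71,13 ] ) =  [ - 73, - 3.71, 5,13,15.61 , 16 , 61 ] 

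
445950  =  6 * 74325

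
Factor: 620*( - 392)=- 2^5*5^1*7^2*31^1 = - 243040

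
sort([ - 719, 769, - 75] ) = [ - 719, - 75, 769]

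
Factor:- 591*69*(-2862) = 116709498 = 2^1 * 3^5*23^1*53^1*197^1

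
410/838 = 205/419 = 0.49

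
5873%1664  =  881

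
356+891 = 1247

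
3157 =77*41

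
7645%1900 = 45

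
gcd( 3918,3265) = 653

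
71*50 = 3550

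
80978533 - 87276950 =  - 6298417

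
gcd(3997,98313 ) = 1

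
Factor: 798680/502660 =974/613 =2^1*487^1* 613^ (-1 )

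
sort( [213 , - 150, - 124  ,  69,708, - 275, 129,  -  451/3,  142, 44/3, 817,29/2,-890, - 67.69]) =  [ - 890, - 275, - 451/3, - 150, - 124, - 67.69,  29/2,44/3,69,129,  142,  213,  708, 817]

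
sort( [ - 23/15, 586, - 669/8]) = [ - 669/8, - 23/15,586]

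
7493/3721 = 2 + 51/3721 = 2.01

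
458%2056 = 458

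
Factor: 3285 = 3^2*5^1 * 73^1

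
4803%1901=1001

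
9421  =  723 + 8698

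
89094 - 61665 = 27429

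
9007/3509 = 2 + 1989/3509  =  2.57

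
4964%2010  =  944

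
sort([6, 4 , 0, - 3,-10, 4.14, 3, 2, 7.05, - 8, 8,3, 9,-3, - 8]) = [-10, - 8, - 8,- 3, - 3, 0,  2,3, 3, 4, 4.14, 6 , 7.05, 8, 9 ] 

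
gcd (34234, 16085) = 1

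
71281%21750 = 6031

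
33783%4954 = 4059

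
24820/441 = 24820/441 =56.28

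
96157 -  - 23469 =119626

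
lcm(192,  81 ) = 5184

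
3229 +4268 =7497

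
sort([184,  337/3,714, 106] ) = [106,337/3,184, 714] 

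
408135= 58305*7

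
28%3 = 1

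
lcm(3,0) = 0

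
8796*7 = 61572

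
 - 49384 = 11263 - 60647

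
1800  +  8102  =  9902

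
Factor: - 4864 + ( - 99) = - 7^1 * 709^1 =- 4963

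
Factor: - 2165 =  - 5^1*433^1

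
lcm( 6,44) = 132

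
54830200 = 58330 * 940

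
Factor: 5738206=2^1*2869103^1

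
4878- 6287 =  - 1409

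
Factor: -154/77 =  - 2 = - 2^1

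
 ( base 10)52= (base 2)110100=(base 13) 40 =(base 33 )1j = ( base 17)31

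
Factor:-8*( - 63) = 2^3*3^2*7^1 = 504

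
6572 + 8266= 14838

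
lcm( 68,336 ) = 5712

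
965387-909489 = 55898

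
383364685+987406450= 1370771135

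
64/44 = 16/11 = 1.45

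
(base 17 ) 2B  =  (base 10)45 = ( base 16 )2d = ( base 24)1L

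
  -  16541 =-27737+11196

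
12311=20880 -8569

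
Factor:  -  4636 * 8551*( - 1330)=52724439880  =  2^3*5^1*7^1 * 17^1*19^2*61^1*503^1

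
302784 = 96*3154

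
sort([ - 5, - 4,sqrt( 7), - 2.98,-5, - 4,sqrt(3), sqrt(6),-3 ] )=[ - 5, - 5, - 4, - 4,-3, - 2.98,sqrt( 3), sqrt( 6), sqrt ( 7 ) ]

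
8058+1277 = 9335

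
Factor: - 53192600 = - 2^3*5^2*317^1*839^1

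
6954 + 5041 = 11995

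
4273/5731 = 4273/5731 = 0.75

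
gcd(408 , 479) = 1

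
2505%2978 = 2505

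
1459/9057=1459/9057 = 0.16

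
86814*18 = 1562652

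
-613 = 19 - 632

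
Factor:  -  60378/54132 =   -  29/26 = -  2^( - 1)*13^(-1)*29^1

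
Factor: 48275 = 5^2*1931^1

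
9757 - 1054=8703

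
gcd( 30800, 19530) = 70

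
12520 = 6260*2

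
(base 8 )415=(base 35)7o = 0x10D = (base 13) 179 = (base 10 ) 269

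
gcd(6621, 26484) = 6621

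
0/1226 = 0 =0.00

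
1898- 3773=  - 1875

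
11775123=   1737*6779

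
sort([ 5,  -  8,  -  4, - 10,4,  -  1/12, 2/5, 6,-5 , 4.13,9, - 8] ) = [ - 10, - 8,  -  8,  -  5,  -  4, - 1/12,  2/5, 4, 4.13, 5,6,9 ]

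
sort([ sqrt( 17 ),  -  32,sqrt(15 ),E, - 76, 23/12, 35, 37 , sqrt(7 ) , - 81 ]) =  [ - 81,-76 , - 32,23/12, sqrt( 7),E,sqrt(15),sqrt ( 17), 35, 37]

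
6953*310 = 2155430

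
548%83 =50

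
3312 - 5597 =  - 2285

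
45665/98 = 465 + 95/98 = 465.97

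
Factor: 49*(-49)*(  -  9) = 21609 = 3^2 * 7^4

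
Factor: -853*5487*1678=-7853729658 = - 2^1*3^1*31^1 * 59^1*839^1*853^1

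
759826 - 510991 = 248835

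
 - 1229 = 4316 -5545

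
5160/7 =737 + 1/7 = 737.14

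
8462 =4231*2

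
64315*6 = 385890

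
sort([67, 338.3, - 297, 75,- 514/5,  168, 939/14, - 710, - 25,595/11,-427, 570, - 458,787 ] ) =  [- 710, - 458, - 427, - 297, - 514/5, - 25, 595/11,  67, 939/14, 75,168, 338.3,570, 787] 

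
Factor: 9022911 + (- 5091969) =2^1 * 3^1*655157^1 = 3930942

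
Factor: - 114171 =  -3^1*19^1*2003^1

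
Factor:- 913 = -11^1*83^1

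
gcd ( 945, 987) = 21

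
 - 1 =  - 1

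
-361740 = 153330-515070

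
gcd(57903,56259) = 3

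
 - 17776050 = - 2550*6971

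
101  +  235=336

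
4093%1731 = 631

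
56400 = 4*14100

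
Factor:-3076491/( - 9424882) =2^( - 1)*3^1*11^1*53^1*601^( - 1)*1759^1*7841^ ( - 1) 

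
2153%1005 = 143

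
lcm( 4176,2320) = 20880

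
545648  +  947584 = 1493232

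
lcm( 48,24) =48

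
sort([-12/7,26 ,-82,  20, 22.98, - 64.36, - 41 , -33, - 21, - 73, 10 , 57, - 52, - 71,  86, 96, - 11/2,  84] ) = [-82, - 73,  -  71 , - 64.36,  -  52,-41, - 33,  -  21 , - 11/2,  -  12/7, 10, 20,  22.98,26, 57, 84, 86,96]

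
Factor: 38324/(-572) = -67^1 = - 67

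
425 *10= 4250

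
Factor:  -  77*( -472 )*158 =2^4*7^1*11^1  *59^1*79^1 = 5742352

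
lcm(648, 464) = 37584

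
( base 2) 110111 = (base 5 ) 210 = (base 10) 55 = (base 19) 2H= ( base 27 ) 21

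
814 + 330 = 1144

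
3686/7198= 1843/3599 = 0.51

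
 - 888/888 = -1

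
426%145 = 136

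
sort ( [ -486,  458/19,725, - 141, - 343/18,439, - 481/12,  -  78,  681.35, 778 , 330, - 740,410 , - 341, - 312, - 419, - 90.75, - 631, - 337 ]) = [ - 740, - 631, - 486, - 419,-341,  -  337, - 312, - 141, - 90.75, - 78, - 481/12,- 343/18,458/19,330, 410, 439, 681.35, 725, 778]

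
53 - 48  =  5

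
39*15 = 585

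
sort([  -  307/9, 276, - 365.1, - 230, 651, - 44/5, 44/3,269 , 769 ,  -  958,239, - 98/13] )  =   [  -  958, - 365.1, - 230, - 307/9, - 44/5, - 98/13, 44/3, 239, 269,276,651,769]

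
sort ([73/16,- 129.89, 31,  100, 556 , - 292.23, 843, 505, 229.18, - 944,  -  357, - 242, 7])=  [ - 944, - 357 , - 292.23, - 242 ,  -  129.89,73/16, 7, 31, 100,229.18,505,556,843] 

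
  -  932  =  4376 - 5308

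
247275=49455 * 5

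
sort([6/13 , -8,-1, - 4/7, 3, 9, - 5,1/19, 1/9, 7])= [-8, - 5, -1, - 4/7, 1/19, 1/9,6/13  ,  3,7,9 ] 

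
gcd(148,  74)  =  74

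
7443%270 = 153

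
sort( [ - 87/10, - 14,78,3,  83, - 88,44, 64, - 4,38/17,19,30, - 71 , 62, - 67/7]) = [ - 88 ,-71,-14, - 67/7,-87/10, - 4,38/17,3,19, 30, 44,62,64,78,83 ]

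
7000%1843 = 1471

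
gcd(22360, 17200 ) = 1720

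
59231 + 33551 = 92782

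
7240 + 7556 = 14796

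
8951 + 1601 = 10552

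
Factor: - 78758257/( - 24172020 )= 2^(-2) * 3^( - 4 )*5^( - 1)*43^( - 1 )*347^( - 1) * 3347^1* 23531^1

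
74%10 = 4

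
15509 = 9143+6366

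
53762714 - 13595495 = 40167219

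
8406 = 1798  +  6608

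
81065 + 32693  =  113758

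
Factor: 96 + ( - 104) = -2^3 = - 8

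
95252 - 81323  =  13929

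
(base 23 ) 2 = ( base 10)2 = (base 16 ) 2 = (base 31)2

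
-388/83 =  - 388/83=- 4.67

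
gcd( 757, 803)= 1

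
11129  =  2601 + 8528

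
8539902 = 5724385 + 2815517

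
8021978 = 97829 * 82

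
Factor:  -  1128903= - 3^1*127^1*2963^1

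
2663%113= 64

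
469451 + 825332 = 1294783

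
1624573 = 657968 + 966605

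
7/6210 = 7/6210 = 0.00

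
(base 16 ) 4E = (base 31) 2G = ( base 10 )78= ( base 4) 1032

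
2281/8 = 285 + 1/8 = 285.12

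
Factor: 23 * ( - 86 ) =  - 1978 = - 2^1*23^1 * 43^1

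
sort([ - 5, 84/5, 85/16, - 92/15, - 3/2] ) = [ - 92/15 , - 5, - 3/2,85/16, 84/5]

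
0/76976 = 0 = 0.00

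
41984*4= 167936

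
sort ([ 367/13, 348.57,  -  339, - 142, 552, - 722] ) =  [ -722, - 339,  -  142, 367/13, 348.57,552]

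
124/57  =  124/57 = 2.18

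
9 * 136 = 1224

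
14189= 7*2027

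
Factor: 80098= 2^1*29^1*1381^1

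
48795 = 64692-15897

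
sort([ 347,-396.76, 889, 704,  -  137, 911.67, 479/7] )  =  [ - 396.76,-137,479/7, 347, 704, 889, 911.67]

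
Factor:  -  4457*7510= - 33472070 = -  2^1 * 5^1 *751^1*4457^1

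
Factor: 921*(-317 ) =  - 3^1*307^1*317^1 = - 291957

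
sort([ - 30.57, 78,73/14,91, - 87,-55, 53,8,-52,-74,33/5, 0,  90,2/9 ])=[ - 87, - 74,-55, - 52,-30.57, 0,2/9,73/14 , 33/5,8,53,78,90,91 ]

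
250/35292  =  125/17646 = 0.01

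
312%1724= 312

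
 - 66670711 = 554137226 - 620807937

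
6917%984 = 29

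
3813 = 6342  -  2529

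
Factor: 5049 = 3^3*11^1*17^1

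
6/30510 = 1/5085  =  0.00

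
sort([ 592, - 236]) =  [ - 236 , 592] 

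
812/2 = 406  =  406.00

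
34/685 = 34/685 = 0.05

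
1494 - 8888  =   - 7394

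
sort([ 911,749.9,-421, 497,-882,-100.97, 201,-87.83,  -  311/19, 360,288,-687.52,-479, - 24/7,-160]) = [ - 882 , - 687.52,-479, - 421,-160,-100.97,-87.83, - 311/19, - 24/7, 201,288, 360,  497,749.9,911 ] 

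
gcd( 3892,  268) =4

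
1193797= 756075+437722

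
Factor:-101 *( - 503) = 50803 = 101^1* 503^1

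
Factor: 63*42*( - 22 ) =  - 2^2* 3^3*7^2*11^1  =  - 58212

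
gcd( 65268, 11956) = 196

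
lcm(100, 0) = 0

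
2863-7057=  -  4194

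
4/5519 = 4/5519 =0.00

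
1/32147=1/32147 =0.00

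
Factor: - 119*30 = - 3570 = -2^1*3^1*5^1 * 7^1*17^1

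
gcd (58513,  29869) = 7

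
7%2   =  1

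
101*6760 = 682760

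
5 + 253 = 258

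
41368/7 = 5909 + 5/7=5909.71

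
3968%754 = 198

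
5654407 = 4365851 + 1288556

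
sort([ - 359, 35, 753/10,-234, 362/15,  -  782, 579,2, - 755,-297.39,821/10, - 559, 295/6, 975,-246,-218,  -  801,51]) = [ - 801,  -  782, - 755, - 559 , - 359,  -  297.39, - 246, - 234,-218,  2, 362/15,  35,295/6,  51, 753/10, 821/10,579,975]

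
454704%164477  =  125750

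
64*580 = 37120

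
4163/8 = 4163/8 = 520.38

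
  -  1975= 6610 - 8585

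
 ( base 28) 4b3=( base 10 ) 3447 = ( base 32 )3bn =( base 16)d77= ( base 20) 8c7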